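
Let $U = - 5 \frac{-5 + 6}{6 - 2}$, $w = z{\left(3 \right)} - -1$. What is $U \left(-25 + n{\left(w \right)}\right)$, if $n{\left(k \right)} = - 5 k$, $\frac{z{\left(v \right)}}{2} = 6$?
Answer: $\frac{225}{2} \approx 112.5$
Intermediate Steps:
$z{\left(v \right)} = 12$ ($z{\left(v \right)} = 2 \cdot 6 = 12$)
$w = 13$ ($w = 12 - -1 = 12 + 1 = 13$)
$U = - \frac{5}{4}$ ($U = - 5 \cdot 1 \cdot \frac{1}{4} = \left(-5\right) \frac{1}{4} = - \frac{5}{4} \approx -1.25$)
$U \left(-25 + n{\left(w \right)}\right) = - \frac{5 \left(-25 - 65\right)}{4} = \left(- \frac{5}{4}\right) \left(-90\right) = \frac{225}{2}$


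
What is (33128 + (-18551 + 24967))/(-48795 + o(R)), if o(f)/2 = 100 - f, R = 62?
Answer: -39544/48719 ≈ -0.81168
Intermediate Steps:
o(f) = 200 - 2*f (o(f) = 2*(100 - f) = 200 - 2*f)
(33128 + (-18551 + 24967))/(-48795 + o(R)) = (33128 + (-18551 + 24967))/(-48795 + (200 - 2*62)) = (33128 + 6416)/(-48795 + (200 - 124)) = 39544/(-48795 + 76) = 39544/(-48719) = 39544*(-1/48719) = -39544/48719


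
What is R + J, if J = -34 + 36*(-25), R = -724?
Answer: -1658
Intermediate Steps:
J = -934 (J = -34 - 900 = -934)
R + J = -724 - 934 = -1658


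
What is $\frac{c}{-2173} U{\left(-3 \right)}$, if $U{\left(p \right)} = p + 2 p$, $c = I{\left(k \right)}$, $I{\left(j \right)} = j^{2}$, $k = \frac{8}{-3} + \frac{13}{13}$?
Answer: $\frac{25}{2173} \approx 0.011505$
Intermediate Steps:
$k = - \frac{5}{3}$ ($k = 8 \left(- \frac{1}{3}\right) + 13 \cdot \frac{1}{13} = - \frac{8}{3} + 1 = - \frac{5}{3} \approx -1.6667$)
$c = \frac{25}{9}$ ($c = \left(- \frac{5}{3}\right)^{2} = \frac{25}{9} \approx 2.7778$)
$U{\left(p \right)} = 3 p$
$\frac{c}{-2173} U{\left(-3 \right)} = \frac{25}{9 \left(-2173\right)} 3 \left(-3\right) = \frac{25}{9} \left(- \frac{1}{2173}\right) \left(-9\right) = \left(- \frac{25}{19557}\right) \left(-9\right) = \frac{25}{2173}$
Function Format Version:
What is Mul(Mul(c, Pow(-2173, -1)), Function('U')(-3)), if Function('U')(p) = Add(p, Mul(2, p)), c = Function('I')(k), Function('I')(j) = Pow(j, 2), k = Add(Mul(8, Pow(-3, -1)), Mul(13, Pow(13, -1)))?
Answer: Rational(25, 2173) ≈ 0.011505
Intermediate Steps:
k = Rational(-5, 3) (k = Add(Mul(8, Rational(-1, 3)), Mul(13, Rational(1, 13))) = Add(Rational(-8, 3), 1) = Rational(-5, 3) ≈ -1.6667)
c = Rational(25, 9) (c = Pow(Rational(-5, 3), 2) = Rational(25, 9) ≈ 2.7778)
Function('U')(p) = Mul(3, p)
Mul(Mul(c, Pow(-2173, -1)), Function('U')(-3)) = Mul(Mul(Rational(25, 9), Pow(-2173, -1)), Mul(3, -3)) = Mul(Mul(Rational(25, 9), Rational(-1, 2173)), -9) = Mul(Rational(-25, 19557), -9) = Rational(25, 2173)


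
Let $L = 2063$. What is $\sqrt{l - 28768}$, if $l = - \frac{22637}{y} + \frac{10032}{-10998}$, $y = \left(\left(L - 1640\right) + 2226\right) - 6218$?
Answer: $\frac{i \sqrt{1230965005625420091}}{6541977} \approx 169.6 i$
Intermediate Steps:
$y = -3569$ ($y = \left(\left(2063 - 1640\right) + 2226\right) - 6218 = \left(423 + 2226\right) - 6218 = 2649 - 6218 = -3569$)
$l = \frac{35526253}{6541977}$ ($l = - \frac{22637}{-3569} + \frac{10032}{-10998} = \left(-22637\right) \left(- \frac{1}{3569}\right) + 10032 \left(- \frac{1}{10998}\right) = \frac{22637}{3569} - \frac{1672}{1833} = \frac{35526253}{6541977} \approx 5.4305$)
$\sqrt{l - 28768} = \sqrt{\frac{35526253}{6541977} - 28768} = \sqrt{- \frac{188164068083}{6541977}} = \frac{i \sqrt{1230965005625420091}}{6541977}$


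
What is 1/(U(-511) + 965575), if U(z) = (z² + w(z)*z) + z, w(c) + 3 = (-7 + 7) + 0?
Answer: 1/1227718 ≈ 8.1452e-7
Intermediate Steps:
w(c) = -3 (w(c) = -3 + ((-7 + 7) + 0) = -3 + (0 + 0) = -3 + 0 = -3)
U(z) = z² - 2*z (U(z) = (z² - 3*z) + z = z² - 2*z)
1/(U(-511) + 965575) = 1/(-511*(-2 - 511) + 965575) = 1/(-511*(-513) + 965575) = 1/(262143 + 965575) = 1/1227718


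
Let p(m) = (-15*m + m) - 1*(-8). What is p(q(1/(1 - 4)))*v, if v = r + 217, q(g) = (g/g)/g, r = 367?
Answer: 29200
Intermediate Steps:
q(g) = 1/g
v = 584 (v = 367 + 217 = 584)
p(m) = 8 - 14*m (p(m) = -14*m + 8 = 8 - 14*m)
p(q(1/(1 - 4)))*v = (8 - 14/(1/(1 - 4)))*584 = (8 - 14/(1/(-3)))*584 = (8 - 14/(-⅓))*584 = (8 - 14*(-3))*584 = (8 + 42)*584 = 50*584 = 29200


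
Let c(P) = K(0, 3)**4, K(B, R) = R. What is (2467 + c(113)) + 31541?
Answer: 34089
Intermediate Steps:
c(P) = 81 (c(P) = 3**4 = 81)
(2467 + c(113)) + 31541 = (2467 + 81) + 31541 = 2548 + 31541 = 34089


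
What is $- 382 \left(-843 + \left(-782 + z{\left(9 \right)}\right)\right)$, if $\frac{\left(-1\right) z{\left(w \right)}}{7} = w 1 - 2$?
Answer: $639468$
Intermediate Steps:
$z{\left(w \right)} = 14 - 7 w$ ($z{\left(w \right)} = - 7 \left(w 1 - 2\right) = - 7 \left(w - 2\right) = - 7 \left(-2 + w\right) = 14 - 7 w$)
$- 382 \left(-843 + \left(-782 + z{\left(9 \right)}\right)\right) = - 382 \left(-843 + \left(-782 + \left(14 - 63\right)\right)\right) = - 382 \left(-843 - 831\right) = \left(-382\right) \left(-1674\right) = 639468$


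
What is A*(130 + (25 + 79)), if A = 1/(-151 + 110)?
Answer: -234/41 ≈ -5.7073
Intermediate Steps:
A = -1/41 (A = 1/(-41) = -1/41 ≈ -0.024390)
A*(130 + (25 + 79)) = -(130 + (25 + 79))/41 = -(130 + 104)/41 = -1/41*234 = -234/41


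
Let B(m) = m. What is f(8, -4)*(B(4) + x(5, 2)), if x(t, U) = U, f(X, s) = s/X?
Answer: -3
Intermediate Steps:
f(8, -4)*(B(4) + x(5, 2)) = (-4/8)*(4 + 2) = -4*1/8*6 = -1/2*6 = -3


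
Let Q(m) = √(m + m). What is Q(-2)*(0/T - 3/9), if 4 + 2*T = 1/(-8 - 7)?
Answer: -2*I/3 ≈ -0.66667*I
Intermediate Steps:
T = -61/30 (T = -2 + 1/(2*(-8 - 7)) = -2 + (½)/(-15) = -2 + (½)*(-1/15) = -2 - 1/30 = -61/30 ≈ -2.0333)
Q(m) = √2*√m (Q(m) = √(2*m) = √2*√m)
Q(-2)*(0/T - 3/9) = (√2*√(-2))*(0/(-61/30) - 3/9) = (√2*(I*√2))*(0*(-30/61) - 3*⅑) = (2*I)*(0 - ⅓) = (2*I)*(-⅓) = -2*I/3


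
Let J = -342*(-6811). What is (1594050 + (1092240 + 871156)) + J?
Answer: 5886808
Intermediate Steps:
J = 2329362
(1594050 + (1092240 + 871156)) + J = (1594050 + (1092240 + 871156)) + 2329362 = (1594050 + 1963396) + 2329362 = 3557446 + 2329362 = 5886808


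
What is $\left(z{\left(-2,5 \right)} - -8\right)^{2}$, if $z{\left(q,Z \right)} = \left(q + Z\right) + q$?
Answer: $81$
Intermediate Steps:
$z{\left(q,Z \right)} = Z + 2 q$ ($z{\left(q,Z \right)} = \left(Z + q\right) + q = Z + 2 q$)
$\left(z{\left(-2,5 \right)} - -8\right)^{2} = \left(\left(5 + 2 \left(-2\right)\right) - -8\right)^{2} = \left(\left(5 - 4\right) + 8\right)^{2} = \left(1 + 8\right)^{2} = 9^{2} = 81$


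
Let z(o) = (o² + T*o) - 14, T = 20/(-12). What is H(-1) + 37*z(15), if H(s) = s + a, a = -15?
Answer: 6866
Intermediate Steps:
T = -5/3 (T = 20*(-1/12) = -5/3 ≈ -1.6667)
H(s) = -15 + s (H(s) = s - 15 = -15 + s)
z(o) = -14 + o² - 5*o/3 (z(o) = (o² - 5*o/3) - 14 = -14 + o² - 5*o/3)
H(-1) + 37*z(15) = (-15 - 1) + 37*(-14 + 15² - 5/3*15) = -16 + 37*(-14 + 225 - 25) = -16 + 37*186 = -16 + 6882 = 6866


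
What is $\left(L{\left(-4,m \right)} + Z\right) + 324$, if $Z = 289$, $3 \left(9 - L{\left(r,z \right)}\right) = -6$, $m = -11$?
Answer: $624$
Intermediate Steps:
$L{\left(r,z \right)} = 11$ ($L{\left(r,z \right)} = 9 - -2 = 9 + 2 = 11$)
$\left(L{\left(-4,m \right)} + Z\right) + 324 = \left(11 + 289\right) + 324 = 300 + 324 = 624$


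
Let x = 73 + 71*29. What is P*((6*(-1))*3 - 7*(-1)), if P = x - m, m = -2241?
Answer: -48103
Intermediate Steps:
x = 2132 (x = 73 + 2059 = 2132)
P = 4373 (P = 2132 - 1*(-2241) = 2132 + 2241 = 4373)
P*((6*(-1))*3 - 7*(-1)) = 4373*((6*(-1))*3 - 7*(-1)) = 4373*(-6*3 + 7) = 4373*(-18 + 7) = 4373*(-11) = -48103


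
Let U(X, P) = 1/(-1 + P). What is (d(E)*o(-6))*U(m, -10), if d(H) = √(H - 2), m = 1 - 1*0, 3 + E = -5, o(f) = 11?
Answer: -I*√10 ≈ -3.1623*I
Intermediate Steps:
E = -8 (E = -3 - 5 = -8)
m = 1 (m = 1 + 0 = 1)
d(H) = √(-2 + H)
(d(E)*o(-6))*U(m, -10) = (√(-2 - 8)*11)/(-1 - 10) = (√(-10)*11)/(-11) = ((I*√10)*11)*(-1/11) = (11*I*√10)*(-1/11) = -I*√10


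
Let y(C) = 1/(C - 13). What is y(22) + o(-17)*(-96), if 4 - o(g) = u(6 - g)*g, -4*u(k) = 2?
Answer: 3889/9 ≈ 432.11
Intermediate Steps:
u(k) = -½ (u(k) = -¼*2 = -½)
y(C) = 1/(-13 + C)
o(g) = 4 + g/2 (o(g) = 4 - (-1)*g/2 = 4 + g/2)
y(22) + o(-17)*(-96) = 1/(-13 + 22) + (4 + (½)*(-17))*(-96) = 1/9 + (4 - 17/2)*(-96) = ⅑ - 9/2*(-96) = ⅑ + 432 = 3889/9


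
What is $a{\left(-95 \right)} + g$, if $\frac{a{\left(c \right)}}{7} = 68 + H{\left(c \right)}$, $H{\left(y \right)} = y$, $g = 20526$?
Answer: $20337$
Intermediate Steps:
$a{\left(c \right)} = 476 + 7 c$ ($a{\left(c \right)} = 7 \left(68 + c\right) = 476 + 7 c$)
$a{\left(-95 \right)} + g = \left(476 + 7 \left(-95\right)\right) + 20526 = \left(476 - 665\right) + 20526 = -189 + 20526 = 20337$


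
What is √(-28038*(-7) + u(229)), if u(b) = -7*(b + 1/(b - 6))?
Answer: √9680394766/223 ≈ 441.21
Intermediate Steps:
u(b) = -7*b - 7/(-6 + b) (u(b) = -7*(b + 1/(-6 + b)) = -7*b - 7/(-6 + b))
√(-28038*(-7) + u(229)) = √(-28038*(-7) + 7*(-1 - 1*229² + 6*229)/(-6 + 229)) = √(196266 + 7*(-1 - 1*52441 + 1374)/223) = √(196266 + 7*(1/223)*(-1 - 52441 + 1374)) = √(196266 + 7*(1/223)*(-51068)) = √(196266 - 357476/223) = √(43409842/223) = √9680394766/223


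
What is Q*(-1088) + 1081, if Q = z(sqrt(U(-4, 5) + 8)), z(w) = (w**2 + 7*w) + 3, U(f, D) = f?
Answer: -21767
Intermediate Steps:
z(w) = 3 + w**2 + 7*w
Q = 21 (Q = 3 + (sqrt(-4 + 8))**2 + 7*sqrt(-4 + 8) = 3 + (sqrt(4))**2 + 7*sqrt(4) = 3 + 2**2 + 7*2 = 3 + 4 + 14 = 21)
Q*(-1088) + 1081 = 21*(-1088) + 1081 = -22848 + 1081 = -21767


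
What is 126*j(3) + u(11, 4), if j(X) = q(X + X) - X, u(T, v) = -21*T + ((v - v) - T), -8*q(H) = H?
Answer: -1429/2 ≈ -714.50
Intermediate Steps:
q(H) = -H/8
u(T, v) = -22*T (u(T, v) = -21*T + (0 - T) = -21*T - T = -22*T)
j(X) = -5*X/4 (j(X) = -(X + X)/8 - X = -X/4 - X = -5*X/4)
126*j(3) + u(11, 4) = 126*(-5/4*3) - 22*11 = 126*(-15/4) - 242 = -945/2 - 242 = -1429/2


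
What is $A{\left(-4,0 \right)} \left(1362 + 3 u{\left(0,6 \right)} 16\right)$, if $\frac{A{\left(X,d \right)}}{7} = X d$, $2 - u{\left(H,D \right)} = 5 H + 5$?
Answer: $0$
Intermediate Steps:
$u{\left(H,D \right)} = -3 - 5 H$ ($u{\left(H,D \right)} = 2 - \left(5 H + 5\right) = 2 - \left(5 + 5 H\right) = -3 - 5 H$)
$A{\left(X,d \right)} = 7 X d$
$A{\left(-4,0 \right)} \left(1362 + 3 u{\left(0,6 \right)} 16\right) = 7 \left(-4\right) 0 \left(1362 + 3 \left(-3 - 0\right) 16\right) = 0 \left(1362 + 3 \left(-3 + 0\right) 16\right) = 0 \left(1362 + 3 \left(-3\right) 16\right) = 0 \left(1362 - 144\right) = 0 \cdot 1218 = 0$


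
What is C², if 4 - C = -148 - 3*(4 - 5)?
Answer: 22201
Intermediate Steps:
C = 149 (C = 4 - (-148 - 3*(4 - 5)) = 4 - (-148 - 3*(-1)) = 4 - (-148 + 3) = 4 - 1*(-145) = 4 + 145 = 149)
C² = 149² = 22201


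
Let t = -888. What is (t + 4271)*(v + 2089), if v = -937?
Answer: 3897216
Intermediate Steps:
(t + 4271)*(v + 2089) = (-888 + 4271)*(-937 + 2089) = 3383*1152 = 3897216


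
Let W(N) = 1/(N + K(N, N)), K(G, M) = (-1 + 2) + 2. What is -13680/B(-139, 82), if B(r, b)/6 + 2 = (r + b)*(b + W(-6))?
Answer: 2280/4657 ≈ 0.48959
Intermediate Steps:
K(G, M) = 3 (K(G, M) = 1 + 2 = 3)
W(N) = 1/(3 + N) (W(N) = 1/(N + 3) = 1/(3 + N))
B(r, b) = -12 + 6*(-⅓ + b)*(b + r) (B(r, b) = -12 + 6*((r + b)*(b + 1/(3 - 6))) = -12 + 6*((b + r)*(b + 1/(-3))) = -12 + 6*((b + r)*(b - ⅓)) = -12 + 6*((b + r)*(-⅓ + b)) = -12 + 6*((-⅓ + b)*(b + r)) = -12 + 6*(-⅓ + b)*(b + r))
-13680/B(-139, 82) = -13680/(-12 - 2*82 - 2*(-139) + 6*82² + 6*82*(-139)) = -13680/(-12 - 164 + 278 + 6*6724 - 68388) = -13680/(-12 - 164 + 278 + 40344 - 68388) = -13680/(-27942) = -13680*(-1/27942) = 2280/4657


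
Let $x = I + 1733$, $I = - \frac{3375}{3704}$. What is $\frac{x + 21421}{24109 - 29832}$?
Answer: $- \frac{85759041}{21197992} \approx -4.0456$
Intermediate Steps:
$I = - \frac{3375}{3704}$ ($I = \left(-3375\right) \frac{1}{3704} = - \frac{3375}{3704} \approx -0.91118$)
$x = \frac{6415657}{3704}$ ($x = - \frac{3375}{3704} + 1733 = \frac{6415657}{3704} \approx 1732.1$)
$\frac{x + 21421}{24109 - 29832} = \frac{\frac{6415657}{3704} + 21421}{24109 - 29832} = \frac{85759041}{3704 \left(-5723\right)} = \frac{85759041}{3704} \left(- \frac{1}{5723}\right) = - \frac{85759041}{21197992}$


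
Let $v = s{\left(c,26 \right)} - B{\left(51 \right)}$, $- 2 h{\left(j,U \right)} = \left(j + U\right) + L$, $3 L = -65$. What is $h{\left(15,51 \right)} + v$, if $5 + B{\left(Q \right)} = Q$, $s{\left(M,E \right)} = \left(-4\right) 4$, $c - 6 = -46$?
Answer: $- \frac{505}{6} \approx -84.167$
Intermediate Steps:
$c = -40$ ($c = 6 - 46 = -40$)
$s{\left(M,E \right)} = -16$
$B{\left(Q \right)} = -5 + Q$
$L = - \frac{65}{3}$ ($L = \frac{1}{3} \left(-65\right) = - \frac{65}{3} \approx -21.667$)
$h{\left(j,U \right)} = \frac{65}{6} - \frac{U}{2} - \frac{j}{2}$ ($h{\left(j,U \right)} = - \frac{\left(j + U\right) - \frac{65}{3}}{2} = - \frac{\left(U + j\right) - \frac{65}{3}}{2} = - \frac{- \frac{65}{3} + U + j}{2} = \frac{65}{6} - \frac{U}{2} - \frac{j}{2}$)
$v = -62$ ($v = -16 - \left(-5 + 51\right) = -16 - 46 = -62$)
$h{\left(15,51 \right)} + v = \left(\frac{65}{6} - \frac{51}{2} - \frac{15}{2}\right) - 62 = - \frac{133}{6} - 62 = - \frac{505}{6}$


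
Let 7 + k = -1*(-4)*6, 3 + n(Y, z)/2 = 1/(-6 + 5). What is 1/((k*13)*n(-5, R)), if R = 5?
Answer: -1/1768 ≈ -0.00056561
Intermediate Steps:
n(Y, z) = -8 (n(Y, z) = -6 + 2/(-6 + 5) = -6 + 2/(-1) = -6 + 2*(-1) = -6 - 2 = -8)
k = 17 (k = -7 - 1*(-4)*6 = -7 + 4*6 = -7 + 24 = 17)
1/((k*13)*n(-5, R)) = 1/((17*13)*(-8)) = 1/(221*(-8)) = 1/(-1768) = -1/1768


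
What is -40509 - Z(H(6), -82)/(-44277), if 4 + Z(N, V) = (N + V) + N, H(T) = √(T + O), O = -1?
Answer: -1793617079/44277 + 2*√5/44277 ≈ -40509.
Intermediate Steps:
H(T) = √(-1 + T) (H(T) = √(T - 1) = √(-1 + T))
Z(N, V) = -4 + V + 2*N (Z(N, V) = -4 + ((N + V) + N) = -4 + (V + 2*N) = -4 + V + 2*N)
-40509 - Z(H(6), -82)/(-44277) = -40509 - (-4 - 82 + 2*√(-1 + 6))/(-44277) = -40509 - (-4 - 82 + 2*√5)*(-1)/44277 = -40509 - (-86 + 2*√5)*(-1)/44277 = -40509 - (86/44277 - 2*√5/44277) = -40509 + (-86/44277 + 2*√5/44277) = -1793617079/44277 + 2*√5/44277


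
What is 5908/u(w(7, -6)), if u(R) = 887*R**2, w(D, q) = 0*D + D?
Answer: 844/6209 ≈ 0.13593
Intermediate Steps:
w(D, q) = D (w(D, q) = 0 + D = D)
5908/u(w(7, -6)) = 5908/((887*7**2)) = 5908/((887*49)) = 5908/43463 = 5908*(1/43463) = 844/6209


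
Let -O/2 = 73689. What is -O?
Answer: 147378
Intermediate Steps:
O = -147378 (O = -2*73689 = -147378)
-O = -1*(-147378) = 147378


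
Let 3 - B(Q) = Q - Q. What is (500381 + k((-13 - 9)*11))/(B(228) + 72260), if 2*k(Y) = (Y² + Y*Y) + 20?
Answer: 558955/72263 ≈ 7.7350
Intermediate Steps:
B(Q) = 3 (B(Q) = 3 - (Q - Q) = 3 - 1*0 = 3 + 0 = 3)
k(Y) = 10 + Y² (k(Y) = ((Y² + Y*Y) + 20)/2 = ((Y² + Y²) + 20)/2 = (2*Y² + 20)/2 = (20 + 2*Y²)/2 = 10 + Y²)
(500381 + k((-13 - 9)*11))/(B(228) + 72260) = (500381 + (10 + ((-13 - 9)*11)²))/(3 + 72260) = (500381 + (10 + (-22*11)²))/72263 = (500381 + (10 + (-242)²))*(1/72263) = (500381 + (10 + 58564))*(1/72263) = (500381 + 58574)*(1/72263) = 558955*(1/72263) = 558955/72263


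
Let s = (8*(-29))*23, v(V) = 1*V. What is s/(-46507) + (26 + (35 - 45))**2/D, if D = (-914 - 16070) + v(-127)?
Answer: 79398504/795781277 ≈ 0.099774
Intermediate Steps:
v(V) = V
s = -5336 (s = -232*23 = -5336)
D = -17111 (D = (-914 - 16070) - 127 = -16984 - 127 = -17111)
s/(-46507) + (26 + (35 - 45))**2/D = -5336/(-46507) + (26 + (35 - 45))**2/(-17111) = -5336*(-1/46507) + (26 - 10)**2*(-1/17111) = 5336/46507 + 16**2*(-1/17111) = 5336/46507 + 256*(-1/17111) = 5336/46507 - 256/17111 = 79398504/795781277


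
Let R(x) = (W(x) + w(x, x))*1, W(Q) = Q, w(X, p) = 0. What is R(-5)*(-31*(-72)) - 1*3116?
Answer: -14276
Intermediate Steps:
R(x) = x (R(x) = (x + 0)*1 = x*1 = x)
R(-5)*(-31*(-72)) - 1*3116 = -(-155)*(-72) - 1*3116 = -5*2232 - 3116 = -11160 - 3116 = -14276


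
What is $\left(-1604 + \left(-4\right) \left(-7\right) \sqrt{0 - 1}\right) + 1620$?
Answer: $16 + 28 i \approx 16.0 + 28.0 i$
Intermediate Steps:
$\left(-1604 + \left(-4\right) \left(-7\right) \sqrt{0 - 1}\right) + 1620 = \left(-1604 + 28 \sqrt{-1}\right) + 1620 = \left(-1604 + 28 i\right) + 1620 = 16 + 28 i$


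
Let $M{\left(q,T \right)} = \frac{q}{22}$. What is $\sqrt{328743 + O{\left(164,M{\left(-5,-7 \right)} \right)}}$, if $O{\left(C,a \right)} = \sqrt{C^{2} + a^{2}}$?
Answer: $\frac{\sqrt{159111612 + 22 \sqrt{13017689}}}{22} \approx 573.5$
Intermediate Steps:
$M{\left(q,T \right)} = \frac{q}{22}$ ($M{\left(q,T \right)} = q \frac{1}{22} = \frac{q}{22}$)
$\sqrt{328743 + O{\left(164,M{\left(-5,-7 \right)} \right)}} = \sqrt{328743 + \sqrt{164^{2} + \left(\frac{1}{22} \left(-5\right)\right)^{2}}} = \sqrt{328743 + \sqrt{26896 + \left(- \frac{5}{22}\right)^{2}}} = \sqrt{328743 + \sqrt{26896 + \frac{25}{484}}} = \sqrt{328743 + \sqrt{\frac{13017689}{484}}} = \sqrt{328743 + \frac{\sqrt{13017689}}{22}}$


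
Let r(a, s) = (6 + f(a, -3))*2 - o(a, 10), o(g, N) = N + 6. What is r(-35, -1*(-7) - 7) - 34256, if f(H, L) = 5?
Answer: -34250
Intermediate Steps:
o(g, N) = 6 + N
r(a, s) = 6 (r(a, s) = (6 + 5)*2 - (6 + 10) = 11*2 - 1*16 = 22 - 16 = 6)
r(-35, -1*(-7) - 7) - 34256 = 6 - 34256 = -34250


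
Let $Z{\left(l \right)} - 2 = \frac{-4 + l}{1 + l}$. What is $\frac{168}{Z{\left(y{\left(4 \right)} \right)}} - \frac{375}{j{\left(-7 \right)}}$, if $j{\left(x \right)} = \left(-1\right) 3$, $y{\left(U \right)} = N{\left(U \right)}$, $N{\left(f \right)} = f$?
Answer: $209$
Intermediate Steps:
$y{\left(U \right)} = U$
$j{\left(x \right)} = -3$
$Z{\left(l \right)} = 2 + \frac{-4 + l}{1 + l}$
$\frac{168}{Z{\left(y{\left(4 \right)} \right)}} - \frac{375}{j{\left(-7 \right)}} = \frac{168}{\frac{1}{1 + 4} \left(-2 + 3 \cdot 4\right)} - \frac{375}{-3} = \frac{168}{\frac{1}{5} \left(-2 + 12\right)} - -125 = \frac{168}{\frac{1}{5} \cdot 10} + 125 = \frac{168}{2} + 125 = 168 \cdot \frac{1}{2} + 125 = 84 + 125 = 209$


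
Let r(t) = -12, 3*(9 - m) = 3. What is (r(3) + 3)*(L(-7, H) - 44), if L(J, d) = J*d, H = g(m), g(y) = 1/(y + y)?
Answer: 6399/16 ≈ 399.94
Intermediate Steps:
m = 8 (m = 9 - 1/3*3 = 9 - 1 = 8)
g(y) = 1/(2*y)
H = 1/16 (H = (1/2)/8 = (1/2)*(1/8) = 1/16 ≈ 0.062500)
(r(3) + 3)*(L(-7, H) - 44) = (-12 + 3)*(-7*1/16 - 44) = -9*(-7/16 - 44) = -9*(-711/16) = 6399/16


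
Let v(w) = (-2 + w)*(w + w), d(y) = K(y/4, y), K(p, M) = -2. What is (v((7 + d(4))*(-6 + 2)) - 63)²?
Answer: 667489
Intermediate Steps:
d(y) = -2
v(w) = 2*w*(-2 + w) (v(w) = (-2 + w)*(2*w) = 2*w*(-2 + w))
(v((7 + d(4))*(-6 + 2)) - 63)² = (2*((7 - 2)*(-6 + 2))*(-2 + (7 - 2)*(-6 + 2)) - 63)² = (2*(5*(-4))*(-2 + 5*(-4)) - 63)² = (2*(-20)*(-2 - 20) - 63)² = (2*(-20)*(-22) - 63)² = (880 - 63)² = 817² = 667489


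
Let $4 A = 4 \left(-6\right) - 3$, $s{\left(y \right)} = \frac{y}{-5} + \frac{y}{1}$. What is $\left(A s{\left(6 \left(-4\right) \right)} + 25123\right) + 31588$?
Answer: $\frac{284203}{5} \approx 56841.0$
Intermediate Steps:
$s{\left(y \right)} = \frac{4 y}{5}$ ($s{\left(y \right)} = y \left(- \frac{1}{5}\right) + y 1 = - \frac{y}{5} + y = \frac{4 y}{5}$)
$A = - \frac{27}{4}$ ($A = \frac{4 \left(-6\right) - 3}{4} = \frac{-24 - 3}{4} = \frac{1}{4} \left(-27\right) = - \frac{27}{4} \approx -6.75$)
$\left(A s{\left(6 \left(-4\right) \right)} + 25123\right) + 31588 = \left(- \frac{27 \frac{4 \cdot 6 \left(-4\right)}{5}}{4} + 25123\right) + 31588 = \left(- \frac{27 \cdot \frac{4}{5} \left(-24\right)}{4} + 25123\right) + 31588 = \left(\left(- \frac{27}{4}\right) \left(- \frac{96}{5}\right) + 25123\right) + 31588 = \left(\frac{648}{5} + 25123\right) + 31588 = \frac{126263}{5} + 31588 = \frac{284203}{5}$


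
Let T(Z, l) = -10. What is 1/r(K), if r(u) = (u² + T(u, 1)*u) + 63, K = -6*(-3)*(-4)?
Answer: 1/5967 ≈ 0.00016759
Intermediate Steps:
K = -72 (K = 18*(-4) = -72)
r(u) = 63 + u² - 10*u (r(u) = (u² - 10*u) + 63 = 63 + u² - 10*u)
1/r(K) = 1/(63 + (-72)² - 10*(-72)) = 1/(63 + 5184 + 720) = 1/5967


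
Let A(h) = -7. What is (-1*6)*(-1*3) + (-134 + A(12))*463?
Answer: -65265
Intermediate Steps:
(-1*6)*(-1*3) + (-134 + A(12))*463 = (-1*6)*(-1*3) + (-134 - 7)*463 = -6*(-3) - 141*463 = 18 - 65283 = -65265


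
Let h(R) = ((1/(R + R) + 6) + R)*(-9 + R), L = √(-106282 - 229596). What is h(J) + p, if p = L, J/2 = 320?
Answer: 521761911/1280 + I*√335878 ≈ 4.0763e+5 + 579.55*I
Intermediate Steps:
L = I*√335878 (L = √(-335878) = I*√335878 ≈ 579.55*I)
J = 640 (J = 2*320 = 640)
p = I*√335878 ≈ 579.55*I
h(R) = (-9 + R)*(6 + R + 1/(2*R)) (h(R) = ((1/(2*R) + 6) + R)*(-9 + R) = ((6 + 1/(2*R)) + R)*(-9 + R) = (6 + R + 1/(2*R))*(-9 + R) = (-9 + R)*(6 + R + 1/(2*R)))
h(J) + p = (-107/2 + 640² - 3*640 - 9/2/640) + I*√335878 = (-107/2 + 409600 - 1920 - 9/2*1/640) + I*√335878 = (-107/2 + 409600 - 1920 - 9/1280) + I*√335878 = 521761911/1280 + I*√335878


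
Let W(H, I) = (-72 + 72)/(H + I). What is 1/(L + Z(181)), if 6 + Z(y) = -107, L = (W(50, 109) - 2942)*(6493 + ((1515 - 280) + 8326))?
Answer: -1/47230981 ≈ -2.1173e-8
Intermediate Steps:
W(H, I) = 0 (W(H, I) = 0/(H + I) = 0)
L = -47230868 (L = (0 - 2942)*(6493 + ((1515 - 280) + 8326)) = -2942*(6493 + (1235 + 8326)) = -2942*(6493 + 9561) = -2942*16054 = -47230868)
Z(y) = -113 (Z(y) = -6 - 107 = -113)
1/(L + Z(181)) = 1/(-47230868 - 113) = 1/(-47230981) = -1/47230981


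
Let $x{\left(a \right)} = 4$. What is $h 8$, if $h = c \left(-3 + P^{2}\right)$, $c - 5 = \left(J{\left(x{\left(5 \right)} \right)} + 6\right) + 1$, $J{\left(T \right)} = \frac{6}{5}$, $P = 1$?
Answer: $- \frac{1056}{5} \approx -211.2$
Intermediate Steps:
$J{\left(T \right)} = \frac{6}{5}$ ($J{\left(T \right)} = 6 \cdot \frac{1}{5} = \frac{6}{5}$)
$c = \frac{66}{5}$ ($c = 5 + \left(\left(\frac{6}{5} + 6\right) + 1\right) = 5 + \left(\frac{36}{5} + 1\right) = 5 + \frac{41}{5} = \frac{66}{5} \approx 13.2$)
$h = - \frac{132}{5}$ ($h = \frac{66 \left(-3 + 1^{2}\right)}{5} = \frac{66 \left(-3 + 1\right)}{5} = \frac{66}{5} \left(-2\right) = - \frac{132}{5} \approx -26.4$)
$h 8 = \left(- \frac{132}{5}\right) 8 = - \frac{1056}{5}$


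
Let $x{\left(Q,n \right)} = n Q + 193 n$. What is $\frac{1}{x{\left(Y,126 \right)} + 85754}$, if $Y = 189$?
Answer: $\frac{1}{133886} \approx 7.469 \cdot 10^{-6}$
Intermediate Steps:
$x{\left(Q,n \right)} = 193 n + Q n$ ($x{\left(Q,n \right)} = Q n + 193 n = 193 n + Q n$)
$\frac{1}{x{\left(Y,126 \right)} + 85754} = \frac{1}{126 \left(193 + 189\right) + 85754} = \frac{1}{126 \cdot 382 + 85754} = \frac{1}{48132 + 85754} = \frac{1}{133886}$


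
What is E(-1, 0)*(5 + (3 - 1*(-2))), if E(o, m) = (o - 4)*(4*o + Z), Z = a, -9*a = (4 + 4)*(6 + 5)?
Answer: 6200/9 ≈ 688.89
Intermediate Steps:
a = -88/9 (a = -(4 + 4)*(6 + 5)/9 = -8*11/9 = -⅑*88 = -88/9 ≈ -9.7778)
Z = -88/9 ≈ -9.7778
E(o, m) = (-4 + o)*(-88/9 + 4*o) (E(o, m) = (o - 4)*(4*o - 88/9) = (-4 + o)*(-88/9 + 4*o))
E(-1, 0)*(5 + (3 - 1*(-2))) = (352/9 + 4*(-1)² - 232/9*(-1))*(5 + (3 - 1*(-2))) = (352/9 + 4*1 + 232/9)*(5 + (3 + 2)) = (352/9 + 4 + 232/9)*(5 + 5) = (620/9)*10 = 6200/9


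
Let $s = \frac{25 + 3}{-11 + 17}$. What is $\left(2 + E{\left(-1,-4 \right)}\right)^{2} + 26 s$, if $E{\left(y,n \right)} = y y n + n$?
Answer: $\frac{472}{3} \approx 157.33$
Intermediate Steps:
$E{\left(y,n \right)} = n + n y^{2}$ ($E{\left(y,n \right)} = y^{2} n + n = n y^{2} + n = n + n y^{2}$)
$s = \frac{14}{3}$ ($s = \frac{28}{6} = 28 \cdot \frac{1}{6} = \frac{14}{3} \approx 4.6667$)
$\left(2 + E{\left(-1,-4 \right)}\right)^{2} + 26 s = \left(2 - 4 \left(1 + \left(-1\right)^{2}\right)\right)^{2} + 26 \cdot \frac{14}{3} = \left(2 - 4 \left(1 + 1\right)\right)^{2} + \frac{364}{3} = \left(2 - 8\right)^{2} + \frac{364}{3} = \left(-6\right)^{2} + \frac{364}{3} = 36 + \frac{364}{3} = \frac{472}{3}$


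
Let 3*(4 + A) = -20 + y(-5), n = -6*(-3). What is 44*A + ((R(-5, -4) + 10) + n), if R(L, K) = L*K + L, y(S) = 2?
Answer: -397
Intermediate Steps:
n = 18
R(L, K) = L + K*L (R(L, K) = K*L + L = L + K*L)
A = -10 (A = -4 + (-20 + 2)/3 = -4 + (1/3)*(-18) = -4 - 6 = -10)
44*A + ((R(-5, -4) + 10) + n) = 44*(-10) + ((-5*(1 - 4) + 10) + 18) = -440 + ((-5*(-3) + 10) + 18) = -440 + ((15 + 10) + 18) = -440 + (25 + 18) = -440 + 43 = -397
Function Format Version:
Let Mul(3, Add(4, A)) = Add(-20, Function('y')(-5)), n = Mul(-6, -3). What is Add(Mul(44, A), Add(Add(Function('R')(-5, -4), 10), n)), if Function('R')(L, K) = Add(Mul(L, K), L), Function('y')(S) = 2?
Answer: -397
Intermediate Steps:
n = 18
Function('R')(L, K) = Add(L, Mul(K, L)) (Function('R')(L, K) = Add(Mul(K, L), L) = Add(L, Mul(K, L)))
A = -10 (A = Add(-4, Mul(Rational(1, 3), Add(-20, 2))) = Add(-4, Mul(Rational(1, 3), -18)) = Add(-4, -6) = -10)
Add(Mul(44, A), Add(Add(Function('R')(-5, -4), 10), n)) = Add(Mul(44, -10), Add(Add(Mul(-5, Add(1, -4)), 10), 18)) = Add(-440, Add(Add(Mul(-5, -3), 10), 18)) = Add(-440, Add(Add(15, 10), 18)) = Add(-440, Add(25, 18)) = Add(-440, 43) = -397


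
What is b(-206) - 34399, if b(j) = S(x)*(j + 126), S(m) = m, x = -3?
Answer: -34159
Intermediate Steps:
b(j) = -378 - 3*j (b(j) = -3*(j + 126) = -3*(126 + j) = -378 - 3*j)
b(-206) - 34399 = (-378 - 3*(-206)) - 34399 = (-378 + 618) - 34399 = 240 - 34399 = -34159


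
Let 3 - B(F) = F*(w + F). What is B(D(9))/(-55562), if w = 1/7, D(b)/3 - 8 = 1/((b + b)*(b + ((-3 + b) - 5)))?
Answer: 14546227/1400162400 ≈ 0.010389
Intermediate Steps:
D(b) = 24 + 3/(2*b*(-8 + 2*b)) (D(b) = 24 + 3/(((b + b)*(b + ((-3 + b) - 5)))) = 24 + 3/(((2*b)*(b + (-8 + b)))) = 24 + 3/(((2*b)*(-8 + 2*b))) = 24 + 3/((2*b*(-8 + 2*b))) = 24 + 3*(1/(2*b*(-8 + 2*b))) = 24 + 3/(2*b*(-8 + 2*b)))
w = ⅐ ≈ 0.14286
B(F) = 3 - F*(⅐ + F)
B(D(9))/(-55562) = (3 - ((¾)*(1 - 128*9 + 32*9²)/(9*(-4 + 9)))² - 3*(1 - 128*9 + 32*9²)/(28*9*(-4 + 9)))/(-55562) = (3 - ((¾)*(⅑)*(1 - 1152 + 32*81)/5)² - 3*(1 - 1152 + 32*81)/(28*9*5))*(-1/55562) = (3 - ((¾)*(⅑)*(⅕)*(1 - 1152 + 2592))² - 3*(1 - 1152 + 2592)/(28*9*5))*(-1/55562) = (3 - ((¾)*(⅑)*(⅕)*1441)² - 3*1441/(28*9*5))*(-1/55562) = (3 - (1441/60)² - ⅐*1441/60)*(-1/55562) = (3 - 1*2076481/3600 - 1441/420)*(-1/55562) = (3 - 2076481/3600 - 1441/420)*(-1/55562) = -14546227/25200*(-1/55562) = 14546227/1400162400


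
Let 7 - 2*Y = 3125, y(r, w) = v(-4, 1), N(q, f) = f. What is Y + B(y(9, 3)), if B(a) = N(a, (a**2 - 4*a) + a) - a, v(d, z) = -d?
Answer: -1559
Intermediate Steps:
y(r, w) = 4 (y(r, w) = -1*(-4) = 4)
B(a) = a**2 - 4*a (B(a) = ((a**2 - 4*a) + a) - a = (a**2 - 3*a) - a = a**2 - 4*a)
Y = -1559 (Y = 7/2 - 1/2*3125 = 7/2 - 3125/2 = -1559)
Y + B(y(9, 3)) = -1559 + 4*(-4 + 4) = -1559 + 4*0 = -1559 + 0 = -1559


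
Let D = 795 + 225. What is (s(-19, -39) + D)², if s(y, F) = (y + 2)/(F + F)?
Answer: 6332498929/6084 ≈ 1.0408e+6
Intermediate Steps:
s(y, F) = (2 + y)/(2*F) (s(y, F) = (2 + y)/((2*F)) = (2 + y)*(1/(2*F)) = (2 + y)/(2*F))
D = 1020
(s(-19, -39) + D)² = ((½)*(2 - 19)/(-39) + 1020)² = ((½)*(-1/39)*(-17) + 1020)² = (17/78 + 1020)² = (79577/78)² = 6332498929/6084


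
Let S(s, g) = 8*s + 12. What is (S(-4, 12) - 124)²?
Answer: 20736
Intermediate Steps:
S(s, g) = 12 + 8*s
(S(-4, 12) - 124)² = ((12 + 8*(-4)) - 124)² = ((12 - 32) - 124)² = (-20 - 124)² = (-144)² = 20736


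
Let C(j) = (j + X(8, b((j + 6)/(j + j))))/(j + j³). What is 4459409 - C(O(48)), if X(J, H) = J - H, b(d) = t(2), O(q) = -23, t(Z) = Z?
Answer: 54360195693/12190 ≈ 4.4594e+6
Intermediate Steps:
b(d) = 2
C(j) = (6 + j)/(j + j³) (C(j) = (j + (8 - 1*2))/(j + j³) = (j + (8 - 2))/(j + j³) = (j + 6)/(j + j³) = (6 + j)/(j + j³))
4459409 - C(O(48)) = 4459409 - (6 - 23)/(-23 + (-23)³) = 4459409 - (-17)/(-23 - 12167) = 4459409 - (-17)/(-12190) = 4459409 - (-1)*(-17)/12190 = 4459409 - 1*17/12190 = 4459409 - 17/12190 = 54360195693/12190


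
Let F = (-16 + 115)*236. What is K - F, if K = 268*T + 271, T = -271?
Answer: -95721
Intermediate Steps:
F = 23364 (F = 99*236 = 23364)
K = -72357 (K = 268*(-271) + 271 = -72628 + 271 = -72357)
K - F = -72357 - 1*23364 = -72357 - 23364 = -95721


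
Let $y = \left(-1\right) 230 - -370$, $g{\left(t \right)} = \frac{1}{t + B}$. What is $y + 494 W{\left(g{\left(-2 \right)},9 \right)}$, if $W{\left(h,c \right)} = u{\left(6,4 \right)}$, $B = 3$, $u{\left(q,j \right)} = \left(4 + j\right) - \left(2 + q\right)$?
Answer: $140$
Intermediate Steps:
$u{\left(q,j \right)} = 2 + j - q$
$g{\left(t \right)} = \frac{1}{3 + t}$ ($g{\left(t \right)} = \frac{1}{t + 3} = \frac{1}{3 + t}$)
$y = 140$ ($y = -230 + 370 = 140$)
$W{\left(h,c \right)} = 0$ ($W{\left(h,c \right)} = 2 + 4 - 6 = 0$)
$y + 494 W{\left(g{\left(-2 \right)},9 \right)} = 140 + 494 \cdot 0 = 140 + 0 = 140$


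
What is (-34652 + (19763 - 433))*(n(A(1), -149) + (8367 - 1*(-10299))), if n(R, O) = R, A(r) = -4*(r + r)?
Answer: -285877876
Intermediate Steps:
A(r) = -8*r
(-34652 + (19763 - 433))*(n(A(1), -149) + (8367 - 1*(-10299))) = (-34652 + (19763 - 433))*(-8*1 + (8367 - 1*(-10299))) = (-34652 + 19330)*(-8 + (8367 + 10299)) = -15322*(-8 + 18666) = -15322*18658 = -285877876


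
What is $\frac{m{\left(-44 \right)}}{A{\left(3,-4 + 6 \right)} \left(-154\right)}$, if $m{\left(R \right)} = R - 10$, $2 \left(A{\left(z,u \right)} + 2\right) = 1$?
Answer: $- \frac{18}{77} \approx -0.23377$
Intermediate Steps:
$A{\left(z,u \right)} = - \frac{3}{2}$ ($A{\left(z,u \right)} = -2 + \frac{1}{2} \cdot 1 = -2 + \frac{1}{2} = - \frac{3}{2}$)
$m{\left(R \right)} = -10 + R$ ($m{\left(R \right)} = R - 10 = -10 + R$)
$\frac{m{\left(-44 \right)}}{A{\left(3,-4 + 6 \right)} \left(-154\right)} = \frac{-10 - 44}{\left(- \frac{3}{2}\right) \left(-154\right)} = - \frac{54}{231} = \left(-54\right) \frac{1}{231} = - \frac{18}{77}$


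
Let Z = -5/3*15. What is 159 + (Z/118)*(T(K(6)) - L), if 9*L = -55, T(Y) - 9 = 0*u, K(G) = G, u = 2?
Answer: 82729/531 ≈ 155.80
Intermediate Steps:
T(Y) = 9 (T(Y) = 9 + 0*2 = 9 + 0 = 9)
L = -55/9 (L = (⅑)*(-55) = -55/9 ≈ -6.1111)
Z = -25 (Z = -5*⅓*15 = -5/3*15 = -25)
159 + (Z/118)*(T(K(6)) - L) = 159 + (-25/118)*(9 - 1*(-55/9)) = 159 + (-25*1/118)*(9 + 55/9) = 159 - 25/118*136/9 = 159 - 1700/531 = 82729/531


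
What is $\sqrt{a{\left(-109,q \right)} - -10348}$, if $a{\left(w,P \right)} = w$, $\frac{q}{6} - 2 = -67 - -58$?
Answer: $\sqrt{10239} \approx 101.19$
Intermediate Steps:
$q = -42$ ($q = 12 + 6 \left(-67 - -58\right) = 12 + 6 \left(-67 + 58\right) = 12 + 6 \left(-9\right) = 12 - 54 = -42$)
$\sqrt{a{\left(-109,q \right)} - -10348} = \sqrt{-109 - -10348} = \sqrt{-109 + 10348} = \sqrt{10239}$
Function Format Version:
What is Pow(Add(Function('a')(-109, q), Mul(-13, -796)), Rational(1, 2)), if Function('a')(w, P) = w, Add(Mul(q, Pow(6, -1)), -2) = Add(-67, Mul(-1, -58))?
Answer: Pow(10239, Rational(1, 2)) ≈ 101.19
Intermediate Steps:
q = -42 (q = Add(12, Mul(6, Add(-67, Mul(-1, -58)))) = Add(12, Mul(6, Add(-67, 58))) = Add(12, Mul(6, -9)) = Add(12, -54) = -42)
Pow(Add(Function('a')(-109, q), Mul(-13, -796)), Rational(1, 2)) = Pow(Add(-109, Mul(-13, -796)), Rational(1, 2)) = Pow(Add(-109, 10348), Rational(1, 2)) = Pow(10239, Rational(1, 2))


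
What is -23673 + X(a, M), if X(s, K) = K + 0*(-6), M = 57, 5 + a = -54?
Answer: -23616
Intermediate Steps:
a = -59 (a = -5 - 54 = -59)
X(s, K) = K (X(s, K) = K + 0 = K)
-23673 + X(a, M) = -23673 + 57 = -23616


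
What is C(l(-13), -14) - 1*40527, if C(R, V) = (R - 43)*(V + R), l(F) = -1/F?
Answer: -6748065/169 ≈ -39929.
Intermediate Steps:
C(R, V) = (-43 + R)*(R + V)
C(l(-13), -14) - 1*40527 = ((-1/(-13))² - (-43)/(-13) - 43*(-14) - 1/(-13)*(-14)) - 1*40527 = ((-1*(-1/13))² - (-43)*(-1)/13 + 602 - 1*(-1/13)*(-14)) - 40527 = ((1/13)² - 43*1/13 + 602 + (1/13)*(-14)) - 40527 = (1/169 - 43/13 + 602 - 14/13) - 40527 = 100998/169 - 40527 = -6748065/169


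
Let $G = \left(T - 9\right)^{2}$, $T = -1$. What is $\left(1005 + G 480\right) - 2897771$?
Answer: $-2848766$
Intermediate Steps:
$G = 100$ ($G = \left(-1 - 9\right)^{2} = \left(-10\right)^{2} = 100$)
$\left(1005 + G 480\right) - 2897771 = \left(1005 + 100 \cdot 480\right) - 2897771 = \left(1005 + 48000\right) - 2897771 = 49005 - 2897771 = -2848766$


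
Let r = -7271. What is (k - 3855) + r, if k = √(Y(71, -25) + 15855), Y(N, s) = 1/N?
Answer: -11126 + √79925126/71 ≈ -11000.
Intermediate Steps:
k = √79925126/71 (k = √(1/71 + 15855) = √(1125706/71) = √79925126/71 ≈ 125.92)
(k - 3855) + r = (√79925126/71 - 3855) - 7271 = (-3855 + √79925126/71) - 7271 = -11126 + √79925126/71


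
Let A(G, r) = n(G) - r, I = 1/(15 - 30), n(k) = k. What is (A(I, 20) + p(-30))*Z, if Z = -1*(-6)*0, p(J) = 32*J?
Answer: 0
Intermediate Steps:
I = -1/15 (I = 1/(-15) = -1/15 ≈ -0.066667)
Z = 0 (Z = 6*0 = 0)
A(G, r) = G - r
(A(I, 20) + p(-30))*Z = ((-1/15 - 1*20) + 32*(-30))*0 = ((-1/15 - 20) - 960)*0 = (-301/15 - 960)*0 = -14701/15*0 = 0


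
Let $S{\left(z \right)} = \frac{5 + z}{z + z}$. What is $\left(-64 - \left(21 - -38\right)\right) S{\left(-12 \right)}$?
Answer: $- \frac{287}{8} \approx -35.875$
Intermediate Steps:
$S{\left(z \right)} = \frac{5 + z}{2 z}$
$\left(-64 - \left(21 - -38\right)\right) S{\left(-12 \right)} = \left(-64 - \left(21 - -38\right)\right) \frac{5 - 12}{2 \left(-12\right)} = \left(-64 - \left(21 + 38\right)\right) \frac{1}{2} \left(- \frac{1}{12}\right) \left(-7\right) = \left(-64 - 59\right) \frac{7}{24} = \left(-123\right) \frac{7}{24} = - \frac{287}{8}$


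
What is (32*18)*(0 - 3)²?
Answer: 5184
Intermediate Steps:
(32*18)*(0 - 3)² = 576*(-3)² = 576*9 = 5184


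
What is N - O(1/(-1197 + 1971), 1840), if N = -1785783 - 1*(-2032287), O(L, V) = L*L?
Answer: 147674630303/599076 ≈ 2.4650e+5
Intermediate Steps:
O(L, V) = L²
N = 246504 (N = -1785783 + 2032287 = 246504)
N - O(1/(-1197 + 1971), 1840) = 246504 - (1/(-1197 + 1971))² = 246504 - (1/774)² = 246504 - 1*1/599076 = 246504 - 1/599076 = 147674630303/599076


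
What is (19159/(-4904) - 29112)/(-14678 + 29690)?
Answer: -142784407/73618848 ≈ -1.9395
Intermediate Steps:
(19159/(-4904) - 29112)/(-14678 + 29690) = (19159*(-1/4904) - 29112)/15012 = (-19159/4904 - 29112)*(1/15012) = -142784407/4904*1/15012 = -142784407/73618848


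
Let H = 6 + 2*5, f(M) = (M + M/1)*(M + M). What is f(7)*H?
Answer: 3136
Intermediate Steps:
f(M) = 4*M**2 (f(M) = (M + M*1)*(2*M) = (M + M)*(2*M) = (2*M)*(2*M) = 4*M**2)
H = 16 (H = 6 + 10 = 16)
f(7)*H = (4*7**2)*16 = (4*49)*16 = 196*16 = 3136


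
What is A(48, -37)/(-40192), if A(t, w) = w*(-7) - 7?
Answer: -63/10048 ≈ -0.0062699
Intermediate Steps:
A(t, w) = -7 - 7*w (A(t, w) = -7*w - 7 = -7 - 7*w)
A(48, -37)/(-40192) = (-7 - 7*(-37))/(-40192) = (-7 + 259)*(-1/40192) = 252*(-1/40192) = -63/10048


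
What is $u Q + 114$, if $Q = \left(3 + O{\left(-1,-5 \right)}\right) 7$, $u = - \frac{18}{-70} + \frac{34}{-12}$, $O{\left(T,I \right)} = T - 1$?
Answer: $\frac{2879}{30} \approx 95.967$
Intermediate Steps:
$O{\left(T,I \right)} = -1 + T$
$u = - \frac{541}{210}$ ($u = \left(-18\right) \left(- \frac{1}{70}\right) + 34 \left(- \frac{1}{12}\right) = \frac{9}{35} - \frac{17}{6} = - \frac{541}{210} \approx -2.5762$)
$Q = 7$ ($Q = \left(3 - 2\right) 7 = 1 \cdot 7 = 7$)
$u Q + 114 = \left(- \frac{541}{210}\right) 7 + 114 = - \frac{541}{30} + 114 = \frac{2879}{30}$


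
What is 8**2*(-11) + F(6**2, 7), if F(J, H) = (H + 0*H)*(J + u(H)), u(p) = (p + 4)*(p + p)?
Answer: 626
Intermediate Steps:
u(p) = 2*p*(4 + p) (u(p) = (4 + p)*(2*p) = 2*p*(4 + p))
F(J, H) = H*(J + 2*H*(4 + H)) (F(J, H) = (H + 0*H)*(J + 2*H*(4 + H)) = (H + 0)*(J + 2*H*(4 + H)) = H*(J + 2*H*(4 + H)))
8**2*(-11) + F(6**2, 7) = 8**2*(-11) + 7*(6**2 + 2*7*(4 + 7)) = 64*(-11) + 7*(36 + 2*7*11) = -704 + 7*(36 + 154) = -704 + 7*190 = -704 + 1330 = 626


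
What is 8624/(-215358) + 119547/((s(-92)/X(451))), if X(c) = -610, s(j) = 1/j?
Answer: 65674182117568/9789 ≈ 6.7090e+9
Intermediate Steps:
8624/(-215358) + 119547/((s(-92)/X(451))) = 8624/(-215358) + 119547/((1/(-92*(-610)))) = 8624*(-1/215358) + 119547/((-1/92*(-1/610))) = -392/9789 + 119547/(1/56120) = -392/9789 + 119547*56120 = -392/9789 + 6708977640 = 65674182117568/9789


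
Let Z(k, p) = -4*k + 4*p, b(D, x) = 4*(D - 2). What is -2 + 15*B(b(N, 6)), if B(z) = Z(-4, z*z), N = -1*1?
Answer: 8878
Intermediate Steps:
N = -1
b(D, x) = -8 + 4*D (b(D, x) = 4*(-2 + D) = -8 + 4*D)
B(z) = 16 + 4*z² (B(z) = -4*(-4) + 4*(z*z) = 16 + 4*z²)
-2 + 15*B(b(N, 6)) = -2 + 15*(16 + 4*(-8 + 4*(-1))²) = -2 + 15*(16 + 4*(-8 - 4)²) = -2 + 15*(16 + 4*(-12)²) = -2 + 15*(16 + 4*144) = -2 + 15*(16 + 576) = -2 + 15*592 = -2 + 8880 = 8878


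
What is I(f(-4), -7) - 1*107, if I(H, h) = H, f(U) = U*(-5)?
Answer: -87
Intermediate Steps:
f(U) = -5*U
I(f(-4), -7) - 1*107 = -5*(-4) - 1*107 = 20 - 107 = -87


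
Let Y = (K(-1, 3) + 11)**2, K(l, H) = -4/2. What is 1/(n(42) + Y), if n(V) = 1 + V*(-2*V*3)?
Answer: -1/10502 ≈ -9.5220e-5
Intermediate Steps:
K(l, H) = -2 (K(l, H) = -4*1/2 = -2)
n(V) = 1 - 6*V**2 (n(V) = 1 + V*(-6*V) = 1 - 6*V**2)
Y = 81 (Y = (-2 + 11)**2 = 9**2 = 81)
1/(n(42) + Y) = 1/((1 - 6*42**2) + 81) = 1/((1 - 6*1764) + 81) = 1/((1 - 10584) + 81) = 1/(-10583 + 81) = 1/(-10502) = -1/10502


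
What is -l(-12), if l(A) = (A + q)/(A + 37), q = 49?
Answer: -37/25 ≈ -1.4800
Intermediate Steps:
l(A) = (49 + A)/(37 + A) (l(A) = (A + 49)/(A + 37) = (49 + A)/(37 + A))
-l(-12) = -(49 - 12)/(37 - 12) = -37/25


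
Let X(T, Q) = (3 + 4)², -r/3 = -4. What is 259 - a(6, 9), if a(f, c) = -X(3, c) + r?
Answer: 296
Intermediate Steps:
r = 12 (r = -3*(-4) = 12)
X(T, Q) = 49 (X(T, Q) = 7² = 49)
a(f, c) = -37 (a(f, c) = -1*49 + 12 = -49 + 12 = -37)
259 - a(6, 9) = 259 - 1*(-37) = 259 + 37 = 296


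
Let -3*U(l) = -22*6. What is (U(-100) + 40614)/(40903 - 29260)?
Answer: 40658/11643 ≈ 3.4921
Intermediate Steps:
U(l) = 44 (U(l) = -(-22)*6/3 = -1/3*(-132) = 44)
(U(-100) + 40614)/(40903 - 29260) = (44 + 40614)/(40903 - 29260) = 40658/11643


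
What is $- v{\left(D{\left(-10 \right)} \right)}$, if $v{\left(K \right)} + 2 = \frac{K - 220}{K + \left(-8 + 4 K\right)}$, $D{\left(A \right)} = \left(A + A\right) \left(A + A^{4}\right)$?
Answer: $\frac{449499}{249752} \approx 1.7998$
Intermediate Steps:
$D{\left(A \right)} = 2 A \left(A + A^{4}\right)$
$v{\left(K \right)} = -2 + \frac{-220 + K}{-8 + 5 K}$ ($v{\left(K \right)} = -2 + \frac{K - 220}{K + \left(-8 + 4 K\right)} = -2 + \frac{-220 + K}{-8 + 5 K}$)
$- v{\left(D{\left(-10 \right)} \right)} = - \frac{3 \left(-68 - 3 \cdot 2 \left(-10\right)^{2} \left(1 + \left(-10\right)^{3}\right)\right)}{-8 + 5 \cdot 2 \left(-10\right)^{2} \left(1 + \left(-10\right)^{3}\right)} = - \frac{3 \left(-68 - 3 \cdot 2 \cdot 100 \left(1 - 1000\right)\right)}{-8 + 5 \cdot 2 \cdot 100 \left(1 - 1000\right)} = - \frac{3 \left(-68 - 3 \cdot 2 \cdot 100 \left(-999\right)\right)}{-8 + 5 \cdot 2 \cdot 100 \left(-999\right)} = - \frac{3 \left(-68 - -599400\right)}{-8 + 5 \left(-199800\right)} = - \frac{3 \left(-68 + 599400\right)}{-8 - 999000} = - \frac{3 \cdot 599332}{-999008} = - \frac{3 \left(-1\right) 599332}{999008} = \left(-1\right) \left(- \frac{449499}{249752}\right) = \frac{449499}{249752}$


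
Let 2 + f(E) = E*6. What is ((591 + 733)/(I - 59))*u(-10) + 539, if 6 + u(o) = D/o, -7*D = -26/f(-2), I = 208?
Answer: 17738521/36505 ≈ 485.92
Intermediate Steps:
f(E) = -2 + 6*E (f(E) = -2 + E*6 = -2 + 6*E)
D = -13/49 (D = -(-26)/(7*(-2 + 6*(-2))) = -(-26)/(7*(-2 - 12)) = -(-26)/(7*(-14)) = -(-26)*(-1)/(7*14) = -1/7*13/7 = -13/49 ≈ -0.26531)
u(o) = -6 - 13/(49*o)
((591 + 733)/(I - 59))*u(-10) + 539 = ((591 + 733)/(208 - 59))*(-6 - 13/49/(-10)) + 539 = (1324/149)*(-6 - 13/49*(-1/10)) + 539 = (1324*(1/149))*(-6 + 13/490) + 539 = (1324/149)*(-2927/490) + 539 = -1937674/36505 + 539 = 17738521/36505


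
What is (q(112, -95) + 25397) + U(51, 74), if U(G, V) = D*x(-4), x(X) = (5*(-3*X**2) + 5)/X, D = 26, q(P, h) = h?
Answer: 53659/2 ≈ 26830.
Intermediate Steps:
x(X) = (5 - 15*X**2)/X (x(X) = (-15*X**2 + 5)/X = (5 - 15*X**2)/X)
U(G, V) = 3055/2 (U(G, V) = 26*(-15*(-4) + 5/(-4)) = 26*(60 + 5*(-1/4)) = 26*(60 - 5/4) = 26*(235/4) = 3055/2)
(q(112, -95) + 25397) + U(51, 74) = (-95 + 25397) + 3055/2 = 25302 + 3055/2 = 53659/2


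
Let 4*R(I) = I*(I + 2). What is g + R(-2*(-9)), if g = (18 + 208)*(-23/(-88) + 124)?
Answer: 1239615/44 ≈ 28173.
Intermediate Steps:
R(I) = I*(2 + I)/4 (R(I) = (I*(I + 2))/4 = (I*(2 + I))/4 = I*(2 + I)/4)
g = 1235655/44 (g = 226*(-23*(-1/88) + 124) = 226*(23/88 + 124) = 226*(10935/88) = 1235655/44 ≈ 28083.)
g + R(-2*(-9)) = 1235655/44 + (-2*(-9))*(2 - 2*(-9))/4 = 1235655/44 + (¼)*18*(2 + 18) = 1235655/44 + (¼)*18*20 = 1235655/44 + 90 = 1239615/44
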